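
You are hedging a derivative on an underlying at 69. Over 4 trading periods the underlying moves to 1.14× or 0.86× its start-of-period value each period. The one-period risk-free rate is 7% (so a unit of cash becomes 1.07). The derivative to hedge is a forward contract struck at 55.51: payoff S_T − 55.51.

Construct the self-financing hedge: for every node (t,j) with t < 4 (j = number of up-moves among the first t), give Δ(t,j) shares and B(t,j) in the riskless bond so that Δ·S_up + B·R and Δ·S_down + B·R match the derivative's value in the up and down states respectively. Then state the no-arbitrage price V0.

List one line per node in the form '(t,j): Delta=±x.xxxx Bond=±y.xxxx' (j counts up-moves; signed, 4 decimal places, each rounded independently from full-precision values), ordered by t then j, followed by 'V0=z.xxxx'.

(0,0): Delta=1.0000 Bond=-42.3483
(1,0): Delta=1.0000 Bond=-45.3127
(1,1): Delta=1.0000 Bond=-45.3127
(2,0): Delta=1.0000 Bond=-48.4846
(2,1): Delta=1.0000 Bond=-48.4846
(2,2): Delta=1.0000 Bond=-48.4846
(3,0): Delta=1.0000 Bond=-51.8785
(3,1): Delta=1.0000 Bond=-51.8785
(3,2): Delta=1.0000 Bond=-51.8785
(3,3): Delta=1.0000 Bond=-51.8785
V0=26.6517

Under the risk-neutral measure, an up-move has probability p* = (R−d)/(u−d) = 0.7500 and values discount at R = 1.07.
Terminal payoffs: V(4,0)=-17.7664, V(4,1)=-5.4778, V(4,2)=10.8117, V(4,3)=32.4048, V(4,4)=61.0283
  t=3,j=0: stock 43.8879 → up 50.0322 (V=-5.4778), down 37.7436 (V=-17.7664). Price -7.9906; hedge Δ=1.0000, bond B=-51.8785.
  t=3,j=1: stock 58.1769 → up 66.3217 (V=10.8117), down 50.0322 (V=-5.4778). Price 6.2984; hedge Δ=1.0000, bond B=-51.8785.
  t=3,j=2: stock 77.1183 → up 87.9148 (V=32.4048), down 66.3217 (V=10.8117). Price 25.2398; hedge Δ=1.0000, bond B=-51.8785.
  t=3,j=3: stock 102.2265 → up 116.5383 (V=61.0283), down 87.9148 (V=32.4048). Price 50.3480; hedge Δ=1.0000, bond B=-51.8785.
  t=2,j=0: stock 51.0324 → up 58.1769 (V=6.2984), down 43.8879 (V=-7.9906). Price 2.5478; hedge Δ=1.0000, bond B=-48.4846.
  t=2,j=1: stock 67.6476 → up 77.1183 (V=25.2398), down 58.1769 (V=6.2984). Price 19.1630; hedge Δ=1.0000, bond B=-48.4846.
  t=2,j=2: stock 89.6724 → up 102.2265 (V=50.3480), down 77.1183 (V=25.2398). Price 41.1878; hedge Δ=1.0000, bond B=-48.4846.
  t=1,j=0: stock 59.3400 → up 67.6476 (V=19.1630), down 51.0324 (V=2.5478). Price 14.0273; hedge Δ=1.0000, bond B=-45.3127.
  t=1,j=1: stock 78.6600 → up 89.6724 (V=41.1878), down 67.6476 (V=19.1630). Price 33.3473; hedge Δ=1.0000, bond B=-45.3127.
  t=0,j=0: stock 69.0000 → up 78.6600 (V=33.3473), down 59.3400 (V=14.0273). Price 26.6517; hedge Δ=1.0000, bond B=-42.3483.
Each (Δ,B) replicates both successor values, so the strategy is self-financing and V0 is arbitrage-free.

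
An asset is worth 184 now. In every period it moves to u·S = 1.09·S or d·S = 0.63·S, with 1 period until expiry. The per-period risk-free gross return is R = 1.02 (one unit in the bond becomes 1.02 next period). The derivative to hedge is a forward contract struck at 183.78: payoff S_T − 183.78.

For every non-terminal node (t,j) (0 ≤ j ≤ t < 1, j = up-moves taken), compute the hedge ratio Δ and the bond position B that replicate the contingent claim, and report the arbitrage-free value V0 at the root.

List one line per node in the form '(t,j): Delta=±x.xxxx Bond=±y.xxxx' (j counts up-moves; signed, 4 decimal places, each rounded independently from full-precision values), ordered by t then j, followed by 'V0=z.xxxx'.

(0,0): Delta=1.0000 Bond=-180.1765
V0=3.8235

Under the risk-neutral measure, an up-move has probability p* = (R−d)/(u−d) = 0.8478 and values discount at R = 1.02.
Payoff layer (t=1): V(1,0)=-67.8600, V(1,1)=16.7800
  t=0,j=0: stock 184.0000 → up 200.5600 (V=16.7800), down 115.9200 (V=-67.8600). Price 3.8235; hedge Δ=1.0000, bond B=-180.1765.
Root portfolio cost Δ·184+B reproduces V0=3.8235.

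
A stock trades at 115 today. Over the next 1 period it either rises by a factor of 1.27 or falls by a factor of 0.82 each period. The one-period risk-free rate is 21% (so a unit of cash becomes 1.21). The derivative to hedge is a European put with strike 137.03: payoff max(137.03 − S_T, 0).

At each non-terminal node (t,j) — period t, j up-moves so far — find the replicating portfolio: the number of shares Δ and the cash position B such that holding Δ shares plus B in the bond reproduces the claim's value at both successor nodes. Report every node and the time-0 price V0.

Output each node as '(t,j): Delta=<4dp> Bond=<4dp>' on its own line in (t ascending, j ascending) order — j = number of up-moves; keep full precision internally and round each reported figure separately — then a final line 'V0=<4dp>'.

(0,0): Delta=-0.8257 Bond=99.6641
V0=4.7085

Under the risk-neutral measure, an up-move has probability p* = (R−d)/(u−d) = 0.8667 and values discount at R = 1.21.
Terminal payoffs: V(1,0)=42.7300, V(1,1)=0.0000
  t=0,j=0: stock 115.0000 → up 146.0500 (V=0.0000), down 94.3000 (V=42.7300). Price 4.7085; hedge Δ=-0.8257, bond B=99.6641.
The time-0 hedge costs 4.7085, which is the no-arbitrage price.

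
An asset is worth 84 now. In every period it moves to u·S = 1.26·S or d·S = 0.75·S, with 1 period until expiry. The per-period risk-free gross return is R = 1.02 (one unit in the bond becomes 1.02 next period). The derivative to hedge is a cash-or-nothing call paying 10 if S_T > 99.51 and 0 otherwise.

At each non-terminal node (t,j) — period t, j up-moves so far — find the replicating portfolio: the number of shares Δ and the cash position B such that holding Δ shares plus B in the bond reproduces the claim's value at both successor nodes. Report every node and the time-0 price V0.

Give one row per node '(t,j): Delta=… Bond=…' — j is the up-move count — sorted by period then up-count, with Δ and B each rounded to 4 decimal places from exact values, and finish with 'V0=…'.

(0,0): Delta=0.2334 Bond=-14.4175
V0=5.1903

The replicating-portfolio and risk-neutral prices coincide; use p* = (1.02−0.75)/(1.26−0.75) = 0.5294 for the latter.
At expiry t=1: V(1,0)=0.0000, V(1,1)=10.0000
  t=0,j=0: stock 84.0000 → up 105.8400 (V=10.0000), down 63.0000 (V=0.0000). Price 5.1903; hedge Δ=0.2334, bond B=-14.4175.
The time-0 hedge costs 5.1903, which is the no-arbitrage price.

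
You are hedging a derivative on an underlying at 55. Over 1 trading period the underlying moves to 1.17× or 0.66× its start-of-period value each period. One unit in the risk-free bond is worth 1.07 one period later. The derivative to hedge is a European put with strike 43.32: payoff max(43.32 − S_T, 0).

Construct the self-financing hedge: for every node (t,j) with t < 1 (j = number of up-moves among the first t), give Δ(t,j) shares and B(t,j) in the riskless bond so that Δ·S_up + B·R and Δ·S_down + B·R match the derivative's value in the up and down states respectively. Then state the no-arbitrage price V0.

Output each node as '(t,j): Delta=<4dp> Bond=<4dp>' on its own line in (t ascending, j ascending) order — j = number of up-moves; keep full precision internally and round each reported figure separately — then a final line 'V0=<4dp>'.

The replicating-portfolio and risk-neutral prices coincide; use p* = (1.07−0.66)/(1.17−0.66) = 0.8039 for the latter.
At expiry t=1: V(1,0)=7.0200, V(1,1)=0.0000
(0,0): S=55.0000. Δ = (V_up−V_dn)/(S_up−S_dn) = (0.0000−7.0200)/(64.3500−36.3000) = -0.2503. V = [p*·0.0000 + (1−p*)·7.0200]/1.07 = 1.2864. B = V − Δ·S = 15.0511.
Each (Δ,B) replicates both successor values, so the strategy is self-financing and V0 is arbitrage-free.

(0,0): Delta=-0.2503 Bond=15.0511
V0=1.2864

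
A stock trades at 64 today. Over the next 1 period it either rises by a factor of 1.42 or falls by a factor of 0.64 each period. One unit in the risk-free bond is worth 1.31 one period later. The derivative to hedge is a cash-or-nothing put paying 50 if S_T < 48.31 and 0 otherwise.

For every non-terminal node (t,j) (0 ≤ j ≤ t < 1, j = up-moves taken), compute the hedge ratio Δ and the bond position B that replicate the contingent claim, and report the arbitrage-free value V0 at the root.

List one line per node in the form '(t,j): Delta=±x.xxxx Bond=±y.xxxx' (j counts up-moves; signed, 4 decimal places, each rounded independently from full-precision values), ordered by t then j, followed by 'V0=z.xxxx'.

(0,0): Delta=-1.0016 Bond=69.4852
V0=5.3827

No-arbitrage ⇒ martingale measure with p* = (R−d)/(u−d) = 0.8590.
Terminal values V(1,·): V(1,0)=50.0000, V(1,1)=0.0000
  t=0,j=0: stock 64.0000 → up 90.8800 (V=0.0000), down 40.9600 (V=50.0000). Price 5.3827; hedge Δ=-1.0016, bond B=69.4852.
Each (Δ,B) replicates both successor values, so the strategy is self-financing and V0 is arbitrage-free.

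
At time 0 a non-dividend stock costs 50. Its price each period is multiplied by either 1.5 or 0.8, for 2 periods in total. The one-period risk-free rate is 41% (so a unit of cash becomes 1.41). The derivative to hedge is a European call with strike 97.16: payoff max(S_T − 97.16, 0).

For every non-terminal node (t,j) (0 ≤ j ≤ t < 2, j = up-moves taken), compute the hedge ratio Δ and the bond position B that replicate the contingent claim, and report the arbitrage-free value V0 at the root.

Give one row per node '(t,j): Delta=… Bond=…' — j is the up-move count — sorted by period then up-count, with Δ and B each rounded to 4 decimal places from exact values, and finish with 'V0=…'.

Risk-neutral probability p* = (R−d)/(u−d) = (1.41−0.8)/(1.5−0.8) = 0.8714.
Terminal values V(2,·): V(2,0)=0.0000, V(2,1)=0.0000, V(2,2)=15.3400
  t=1,j=0: stock 40.0000 → up 60.0000 (V=0.0000), down 32.0000 (V=0.0000). Price 0.0000; hedge Δ=0.0000, bond B=0.0000.
  t=1,j=1: stock 75.0000 → up 112.5000 (V=15.3400), down 60.0000 (V=0.0000). Price 9.4806; hedge Δ=0.2922, bond B=-12.4336.
  t=0,j=0: stock 50.0000 → up 75.0000 (V=9.4806), down 40.0000 (V=0.0000). Price 5.8594; hedge Δ=0.2709, bond B=-7.6844.
Self-financing check: at every node Δ·S+B equals the discounted successor values.

(0,0): Delta=0.2709 Bond=-7.6844
(1,0): Delta=0.0000 Bond=0.0000
(1,1): Delta=0.2922 Bond=-12.4336
V0=5.8594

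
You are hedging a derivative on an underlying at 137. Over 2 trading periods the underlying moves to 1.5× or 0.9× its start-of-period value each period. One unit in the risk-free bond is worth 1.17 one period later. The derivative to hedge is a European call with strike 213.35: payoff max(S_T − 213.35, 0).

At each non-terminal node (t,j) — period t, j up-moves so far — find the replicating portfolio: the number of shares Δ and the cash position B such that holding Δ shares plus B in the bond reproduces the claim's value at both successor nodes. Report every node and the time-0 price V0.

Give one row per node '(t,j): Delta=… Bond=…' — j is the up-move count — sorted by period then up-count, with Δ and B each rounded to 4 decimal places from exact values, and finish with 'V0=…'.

Under the risk-neutral measure, an up-move has probability p* = (R−d)/(u−d) = 0.4500 and values discount at R = 1.17.
Terminal payoffs: V(2,0)=0.0000, V(2,1)=0.0000, V(2,2)=94.9000
(1,0): S=123.3000. Δ = (V_up−V_dn)/(S_up−S_dn) = (0.0000−0.0000)/(184.9500−110.9700) = 0.0000. V = [p*·0.0000 + (1−p*)·0.0000]/1.17 = 0.0000. B = V − Δ·S = 0.0000.
(1,1): S=205.5000. Δ = (V_up−V_dn)/(S_up−S_dn) = (94.9000−0.0000)/(308.2500−184.9500) = 0.7697. V = [p*·94.9000 + (1−p*)·0.0000]/1.17 = 36.5000. B = V − Δ·S = -121.6667.
(0,0): S=137.0000. Δ = (V_up−V_dn)/(S_up−S_dn) = (36.5000−0.0000)/(205.5000−123.3000) = 0.4440. V = [p*·36.5000 + (1−p*)·0.0000]/1.17 = 14.0385. B = V − Δ·S = -46.7949.
The time-0 hedge costs 14.0385, which is the no-arbitrage price.

(0,0): Delta=0.4440 Bond=-46.7949
(1,0): Delta=0.0000 Bond=0.0000
(1,1): Delta=0.7697 Bond=-121.6667
V0=14.0385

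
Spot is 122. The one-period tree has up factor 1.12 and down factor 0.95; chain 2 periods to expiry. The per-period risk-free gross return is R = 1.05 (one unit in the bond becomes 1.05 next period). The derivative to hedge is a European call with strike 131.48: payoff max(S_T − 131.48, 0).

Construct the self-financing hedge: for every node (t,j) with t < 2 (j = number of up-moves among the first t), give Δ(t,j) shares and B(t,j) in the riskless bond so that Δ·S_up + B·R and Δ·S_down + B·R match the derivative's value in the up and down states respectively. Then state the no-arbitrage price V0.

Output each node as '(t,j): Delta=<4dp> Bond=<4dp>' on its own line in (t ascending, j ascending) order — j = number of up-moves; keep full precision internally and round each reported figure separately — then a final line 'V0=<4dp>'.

Since d<R<u, set p* = (R−d)/(u−d) = 0.5882; price each node as the discounted p*-expectation of its children.
Terminal payoffs: V(2,0)=0.0000, V(2,1)=0.0000, V(2,2)=21.5568
(1,0): S=115.9000. Δ = (V_up−V_dn)/(S_up−S_dn) = (0.0000−0.0000)/(129.8080−110.1050) = 0.0000. V = [p*·0.0000 + (1−p*)·0.0000]/1.05 = 0.0000. B = V − Δ·S = 0.0000.
(1,1): S=136.6400. Δ = (V_up−V_dn)/(S_up−S_dn) = (21.5568−0.0000)/(153.0368−129.8080) = 0.9280. V = [p*·21.5568 + (1−p*)·0.0000]/1.05 = 12.0766. B = V − Δ·S = -114.7281.
(0,0): S=122.0000. Δ = (V_up−V_dn)/(S_up−S_dn) = (12.0766−0.0000)/(136.6400−115.9000) = 0.5823. V = [p*·12.0766 + (1−p*)·0.0000]/1.05 = 6.7656. B = V − Δ·S = -64.2734.
Root portfolio cost Δ·122+B reproduces V0=6.7656.

(0,0): Delta=0.5823 Bond=-64.2734
(1,0): Delta=0.0000 Bond=0.0000
(1,1): Delta=0.9280 Bond=-114.7281
V0=6.7656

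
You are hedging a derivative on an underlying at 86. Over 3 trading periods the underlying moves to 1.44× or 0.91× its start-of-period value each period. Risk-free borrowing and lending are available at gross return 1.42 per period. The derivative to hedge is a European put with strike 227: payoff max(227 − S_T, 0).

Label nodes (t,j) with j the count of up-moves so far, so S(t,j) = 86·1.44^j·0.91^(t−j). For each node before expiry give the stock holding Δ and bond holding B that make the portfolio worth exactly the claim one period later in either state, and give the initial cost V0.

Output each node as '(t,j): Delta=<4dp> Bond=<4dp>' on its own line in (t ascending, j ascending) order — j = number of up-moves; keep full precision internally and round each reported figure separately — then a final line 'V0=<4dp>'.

(0,0): Delta=-0.6998 Bond=62.7360
(1,0): Delta=-1.0000 Bond=112.5769
(1,1): Delta=-0.6924 Bond=88.1639
(2,0): Delta=-1.0000 Bond=159.8592
(2,1): Delta=-1.0000 Bond=159.8592
(2,2): Delta=-0.6848 Bond=123.8332
V0=2.5511

The replicating-portfolio and risk-neutral prices coincide; use p* = (1.42−0.91)/(1.44−0.91) = 0.9623 for the latter.
Terminal payoffs: V(3,0)=162.1929, V(3,1)=124.4481, V(3,2)=64.7201, V(3,3)=0.0000
  t=2,j=0: stock 71.2166 → up 102.5519 (V=124.4481), down 64.8071 (V=162.1929). Price 88.6426; hedge Δ=-1.0000, bond B=159.8592.
  t=2,j=1: stock 112.6944 → up 162.2799 (V=64.7201), down 102.5519 (V=124.4481). Price 47.1648; hedge Δ=-1.0000, bond B=159.8592.
  t=2,j=2: stock 178.3296 → up 256.7946 (V=0.0000), down 162.2799 (V=64.7201). Price 1.7199; hedge Δ=-0.6848, bond B=123.8332.
  t=1,j=0: stock 78.2600 → up 112.6944 (V=47.1648), down 71.2166 (V=88.6426). Price 34.3169; hedge Δ=-1.0000, bond B=112.5769.
  t=1,j=1: stock 123.8400 → up 178.3296 (V=1.7199), down 112.6944 (V=47.1648). Price 2.4189; hedge Δ=-0.6924, bond B=88.1639.
  t=0,j=0: stock 86.0000 → up 123.8400 (V=2.4189), down 78.2600 (V=34.3169). Price 2.5511; hedge Δ=-0.6998, bond B=62.7360.
Self-financing check: at every node Δ·S+B equals the discounted successor values.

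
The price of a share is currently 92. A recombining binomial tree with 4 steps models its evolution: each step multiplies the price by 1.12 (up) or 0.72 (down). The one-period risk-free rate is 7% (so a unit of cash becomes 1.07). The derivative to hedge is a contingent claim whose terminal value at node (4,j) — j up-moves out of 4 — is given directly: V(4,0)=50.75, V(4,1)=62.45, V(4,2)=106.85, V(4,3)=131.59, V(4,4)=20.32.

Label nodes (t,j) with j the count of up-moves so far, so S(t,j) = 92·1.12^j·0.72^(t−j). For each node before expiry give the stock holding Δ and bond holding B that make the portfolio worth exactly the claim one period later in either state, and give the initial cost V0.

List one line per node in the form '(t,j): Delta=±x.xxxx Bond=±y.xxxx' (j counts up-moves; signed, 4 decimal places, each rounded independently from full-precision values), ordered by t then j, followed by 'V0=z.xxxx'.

(0,0): Delta=-1.4550 Bond=182.7626
(1,0): Delta=0.9506 Bond=36.2065
(1,1): Delta=-1.6760 Bond=218.3202
(2,0): Delta=1.9749 Bond=-10.1101
(2,1): Delta=0.8565 Bond=45.7197
(2,2): Delta=-1.9085 Bond=260.4431
(3,0): Delta=0.8518 Bond=27.7477
(3,1): Delta=2.0780 Bond=-16.3271
(3,2): Delta=0.7444 Bond=58.2411
(3,3): Delta=-2.1522 Bond=310.1645
V0=48.8996

Under the risk-neutral measure, an up-move has probability p* = (R−d)/(u−d) = 0.8750 and values discount at R = 1.07.
At expiry t=4: V(4,0)=50.7500, V(4,1)=62.4500, V(4,2)=106.8500, V(4,3)=131.5900, V(4,4)=20.3200
Node (3,0) S=34.3388: V=(p*·62.4500+(1−p*)·50.7500)/1.07=56.9977; Δ=(62.4500−50.7500)/(38.4595−24.7239)=0.8518; B=V−Δ·S=27.7477
Node (3,1) S=53.4159: V=(p*·106.8500+(1−p*)·62.4500)/1.07=94.6729; Δ=(106.8500−62.4500)/(59.8258−38.4595)=2.0780; B=V−Δ·S=-16.3271
Node (3,2) S=83.0915: V=(p*·131.5900+(1−p*)·106.8500)/1.07=120.0911; Δ=(131.5900−106.8500)/(93.0624−59.8258)=0.7444; B=V−Δ·S=58.2411
Node (3,3) S=129.2534: V=(p*·20.3200+(1−p*)·131.5900)/1.07=31.9895; Δ=(20.3200−131.5900)/(144.7638−93.0624)=-2.1522; B=V−Δ·S=310.1645
Node (2,0) S=47.6928: V=(p*·94.6729+(1−p*)·56.9977)/1.07=84.0780; Δ=(94.6729−56.9977)/(53.4159−34.3388)=1.9749; B=V−Δ·S=-10.1101
Node (2,1) S=74.1888: V=(p*·120.0911+(1−p*)·94.6729)/1.07=109.2653; Δ=(120.0911−94.6729)/(83.0915−53.4159)=0.8565; B=V−Δ·S=45.7197
Node (2,2) S=115.4048: V=(p*·31.9895+(1−p*)·120.0911)/1.07=40.1890; Δ=(31.9895−120.0911)/(129.2534−83.0915)=-1.9085; B=V−Δ·S=260.4431
Node (1,0) S=66.2400: V=(p*·109.2653+(1−p*)·84.0780)/1.07=99.1746; Δ=(109.2653−84.0780)/(74.1888−47.6928)=0.9506; B=V−Δ·S=36.2065
Node (1,1) S=103.0400: V=(p*·40.1890+(1−p*)·109.2653)/1.07=45.6294; Δ=(40.1890−109.2653)/(115.4048−74.1888)=-1.6760; B=V−Δ·S=218.3202
Node (0,0) S=92.0000: V=(p*·45.6294+(1−p*)·99.1746)/1.07=48.8996; Δ=(45.6294−99.1746)/(103.0400−66.2400)=-1.4550; B=V−Δ·S=182.7626
Self-financing check: at every node Δ·S+B equals the discounted successor values.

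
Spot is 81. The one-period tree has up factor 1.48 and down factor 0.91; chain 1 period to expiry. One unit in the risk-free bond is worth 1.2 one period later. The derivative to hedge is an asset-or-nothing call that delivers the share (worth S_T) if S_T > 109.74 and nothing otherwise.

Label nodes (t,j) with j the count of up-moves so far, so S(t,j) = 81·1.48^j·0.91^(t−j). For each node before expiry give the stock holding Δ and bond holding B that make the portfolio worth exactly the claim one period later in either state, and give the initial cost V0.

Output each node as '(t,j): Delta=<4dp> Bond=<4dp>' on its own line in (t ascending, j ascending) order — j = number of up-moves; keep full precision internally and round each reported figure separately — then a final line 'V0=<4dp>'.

The replicating-portfolio and risk-neutral prices coincide; use p* = (1.2−0.91)/(1.48−0.91) = 0.5088 for the latter.
Terminal payoffs: V(1,0)=0.0000, V(1,1)=119.8800
Node (0,0) S=81.0000: V=(p*·119.8800+(1−p*)·0.0000)/1.2=50.8263; Δ=(119.8800−0.0000)/(119.8800−73.7100)=2.5965; B=V−Δ·S=-159.4895
Check: Δ(0,0)·S0 + B(0,0) = 50.8263 = V0.

(0,0): Delta=2.5965 Bond=-159.4895
V0=50.8263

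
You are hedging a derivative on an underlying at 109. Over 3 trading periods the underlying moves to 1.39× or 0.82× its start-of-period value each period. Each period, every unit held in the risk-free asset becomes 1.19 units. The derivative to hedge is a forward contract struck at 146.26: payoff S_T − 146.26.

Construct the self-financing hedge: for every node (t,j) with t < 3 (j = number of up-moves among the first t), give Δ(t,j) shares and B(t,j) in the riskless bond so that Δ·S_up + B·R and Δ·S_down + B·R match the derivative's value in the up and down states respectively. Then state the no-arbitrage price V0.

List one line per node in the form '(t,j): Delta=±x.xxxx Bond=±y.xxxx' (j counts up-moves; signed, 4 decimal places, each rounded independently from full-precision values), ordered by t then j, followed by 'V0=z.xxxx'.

Risk-neutral probability p* = (R−d)/(u−d) = (1.19−0.82)/(1.39−0.82) = 0.6491.
Terminal values V(3,·): V(3,0)=-86.1609, V(3,1)=-44.3847, V(3,2)=26.4311, V(3,3)=146.4725
Node (2,0) S=73.2916: V=(p*·-44.3847+(1−p*)·-86.1609)/1.19=-49.6160; Δ=(-44.3847−-86.1609)/(101.8753−60.0991)=1.0000; B=V−Δ·S=-122.9076
Node (2,1) S=124.2382: V=(p*·26.4311+(1−p*)·-44.3847)/1.19=1.3306; Δ=(26.4311−-44.3847)/(172.6911−101.8753)=1.0000; B=V−Δ·S=-122.9076
Node (2,2) S=210.5989: V=(p*·146.4725+(1−p*)·26.4311)/1.19=87.6913; Δ=(146.4725−26.4311)/(292.7325−172.6911)=1.0000; B=V−Δ·S=-122.9076
Node (1,0) S=89.3800: V=(p*·1.3306+(1−p*)·-49.6160)/1.19=-13.9037; Δ=(1.3306−-49.6160)/(124.2382−73.2916)=1.0000; B=V−Δ·S=-103.2837
Node (1,1) S=151.5100: V=(p*·87.6913+(1−p*)·1.3306)/1.19=48.2263; Δ=(87.6913−1.3306)/(210.5989−124.2382)=1.0000; B=V−Δ·S=-103.2837
Node (0,0) S=109.0000: V=(p*·48.2263+(1−p*)·-13.9037)/1.19=22.2070; Δ=(48.2263−-13.9037)/(151.5100−89.3800)=1.0000; B=V−Δ·S=-86.7930
The time-0 hedge costs 22.2070, which is the no-arbitrage price.

(0,0): Delta=1.0000 Bond=-86.7930
(1,0): Delta=1.0000 Bond=-103.2837
(1,1): Delta=1.0000 Bond=-103.2837
(2,0): Delta=1.0000 Bond=-122.9076
(2,1): Delta=1.0000 Bond=-122.9076
(2,2): Delta=1.0000 Bond=-122.9076
V0=22.2070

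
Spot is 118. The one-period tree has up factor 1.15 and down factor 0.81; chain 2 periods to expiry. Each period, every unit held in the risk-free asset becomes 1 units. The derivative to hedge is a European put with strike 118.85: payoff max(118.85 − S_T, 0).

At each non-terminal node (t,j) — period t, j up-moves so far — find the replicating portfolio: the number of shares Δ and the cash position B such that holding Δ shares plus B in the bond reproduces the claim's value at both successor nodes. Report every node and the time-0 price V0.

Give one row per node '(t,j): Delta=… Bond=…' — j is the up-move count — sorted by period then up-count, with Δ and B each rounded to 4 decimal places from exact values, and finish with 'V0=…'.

(0,0): Delta=-0.4818 Bond=69.3184
(1,0): Delta=-1.0000 Bond=118.8500
(1,1): Delta=-0.1936 Bond=30.2146
V0=12.4685

No-arbitrage ⇒ martingale measure with p* = (R−d)/(u−d) = 0.5588.
At expiry t=2: V(2,0)=41.4302, V(2,1)=8.9330, V(2,2)=0.0000
Node (1,0) S=95.5800: V=(p*·8.9330+(1−p*)·41.4302)/1=23.2700; Δ=(8.9330−41.4302)/(109.9170−77.4198)=-1.0000; B=V−Δ·S=118.8500
Node (1,1) S=135.7000: V=(p*·0.0000+(1−p*)·8.9330)/1=3.9410; Δ=(0.0000−8.9330)/(156.0550−109.9170)=-0.1936; B=V−Δ·S=30.2146
Node (0,0) S=118.0000: V=(p*·3.9410+(1−p*)·23.2700)/1=12.4685; Δ=(3.9410−23.2700)/(135.7000−95.5800)=-0.4818; B=V−Δ·S=69.3184
The time-0 hedge costs 12.4685, which is the no-arbitrage price.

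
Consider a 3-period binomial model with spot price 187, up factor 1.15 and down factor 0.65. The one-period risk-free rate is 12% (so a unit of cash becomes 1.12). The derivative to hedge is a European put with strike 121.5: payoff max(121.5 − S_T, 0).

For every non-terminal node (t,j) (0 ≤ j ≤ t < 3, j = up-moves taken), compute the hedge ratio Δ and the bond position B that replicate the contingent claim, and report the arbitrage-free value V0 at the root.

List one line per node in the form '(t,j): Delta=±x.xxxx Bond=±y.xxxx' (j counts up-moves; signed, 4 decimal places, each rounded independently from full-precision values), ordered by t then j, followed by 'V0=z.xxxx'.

Since d<R<u, set p* = (R−d)/(u−d) = 0.9400; price each node as the discounted p*-expectation of its children.
Terminal payoffs: V(3,0)=70.1451, V(3,1)=30.6414, V(3,2)=0.0000, V(3,3)=0.0000
  t=2,j=0: stock 79.0075 → up 90.8586 (V=30.6414), down 51.3549 (V=70.1451). Price 29.4746; hedge Δ=-1.0000, bond B=108.4821.
  t=2,j=1: stock 139.7825 → up 160.7499 (V=0.0000), down 90.8586 (V=30.6414). Price 1.6415; hedge Δ=-0.4384, bond B=62.9243.
  t=2,j=2: stock 247.3075 → up 284.4036 (V=0.0000), down 160.7499 (V=0.0000). Price 0.0000; hedge Δ=0.0000, bond B=0.0000.
  t=1,j=0: stock 121.5500 → up 139.7825 (V=1.6415), down 79.0075 (V=29.4746). Price 2.9567; hedge Δ=-0.4580, bond B=58.6230.
  t=1,j=1: stock 215.0500 → up 247.3075 (V=0.0000), down 139.7825 (V=1.6415). Price 0.0879; hedge Δ=-0.0153, bond B=3.3709.
  t=0,j=0: stock 187.0000 → up 215.0500 (V=0.0879), down 121.5500 (V=2.9567). Price 0.2322; hedge Δ=-0.0307, bond B=5.9697.
Root portfolio cost Δ·187+B reproduces V0=0.2322.

(0,0): Delta=-0.0307 Bond=5.9697
(1,0): Delta=-0.4580 Bond=58.6230
(1,1): Delta=-0.0153 Bond=3.3709
(2,0): Delta=-1.0000 Bond=108.4821
(2,1): Delta=-0.4384 Bond=62.9243
(2,2): Delta=0.0000 Bond=0.0000
V0=0.2322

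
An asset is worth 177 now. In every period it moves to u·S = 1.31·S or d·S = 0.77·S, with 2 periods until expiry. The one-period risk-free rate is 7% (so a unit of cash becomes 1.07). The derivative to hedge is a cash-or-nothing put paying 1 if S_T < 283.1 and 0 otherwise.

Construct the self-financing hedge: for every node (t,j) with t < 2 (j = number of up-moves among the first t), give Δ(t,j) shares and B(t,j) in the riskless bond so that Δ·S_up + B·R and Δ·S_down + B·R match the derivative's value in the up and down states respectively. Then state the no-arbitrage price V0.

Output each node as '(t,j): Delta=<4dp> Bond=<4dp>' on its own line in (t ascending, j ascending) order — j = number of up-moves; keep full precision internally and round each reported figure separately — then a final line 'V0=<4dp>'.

(0,0): Delta=-0.0054 Bond=1.5654
(1,0): Delta=0.0000 Bond=0.9346
(1,1): Delta=-0.0080 Bond=2.2672
V0=0.6039

Under the risk-neutral measure, an up-move has probability p* = (R−d)/(u−d) = 0.5556 and values discount at R = 1.07.
Payoff layer (t=2): V(2,0)=1.0000, V(2,1)=1.0000, V(2,2)=0.0000
  t=1,j=0: stock 136.2900 → up 178.5399 (V=1.0000), down 104.9433 (V=1.0000). Price 0.9346; hedge Δ=0.0000, bond B=0.9346.
  t=1,j=1: stock 231.8700 → up 303.7497 (V=0.0000), down 178.5399 (V=1.0000). Price 0.4154; hedge Δ=-0.0080, bond B=2.2672.
  t=0,j=0: stock 177.0000 → up 231.8700 (V=0.4154), down 136.2900 (V=0.9346). Price 0.6039; hedge Δ=-0.0054, bond B=1.5654.
Check: Δ(0,0)·S0 + B(0,0) = 0.6039 = V0.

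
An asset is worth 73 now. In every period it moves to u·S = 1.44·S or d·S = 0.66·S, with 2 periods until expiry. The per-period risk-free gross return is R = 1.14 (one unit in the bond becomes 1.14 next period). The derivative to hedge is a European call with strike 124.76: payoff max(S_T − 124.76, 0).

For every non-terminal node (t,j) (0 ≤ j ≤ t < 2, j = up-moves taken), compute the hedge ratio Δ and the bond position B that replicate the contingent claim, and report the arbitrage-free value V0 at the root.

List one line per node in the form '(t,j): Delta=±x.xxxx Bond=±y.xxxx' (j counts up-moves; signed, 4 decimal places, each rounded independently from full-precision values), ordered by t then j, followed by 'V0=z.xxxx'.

No-arbitrage ⇒ martingale measure with p* = (R−d)/(u−d) = 0.6154.
At expiry t=2: V(2,0)=0.0000, V(2,1)=0.0000, V(2,2)=26.6128
Node (1,0) S=48.1800: V=(p*·0.0000+(1−p*)·0.0000)/1.14=0.0000; Δ=(0.0000−0.0000)/(69.3792−31.7988)=0.0000; B=V−Δ·S=0.0000
Node (1,1) S=105.1200: V=(p*·26.6128+(1−p*)·0.0000)/1.14=14.3659; Δ=(26.6128−0.0000)/(151.3728−69.3792)=0.3246; B=V−Δ·S=-19.7531
Node (0,0) S=73.0000: V=(p*·14.3659+(1−p*)·0.0000)/1.14=7.7549; Δ=(14.3659−0.0000)/(105.1200−48.1800)=0.2523; B=V−Δ·S=-10.6629
Self-financing check: at every node Δ·S+B equals the discounted successor values.

(0,0): Delta=0.2523 Bond=-10.6629
(1,0): Delta=0.0000 Bond=0.0000
(1,1): Delta=0.3246 Bond=-19.7531
V0=7.7549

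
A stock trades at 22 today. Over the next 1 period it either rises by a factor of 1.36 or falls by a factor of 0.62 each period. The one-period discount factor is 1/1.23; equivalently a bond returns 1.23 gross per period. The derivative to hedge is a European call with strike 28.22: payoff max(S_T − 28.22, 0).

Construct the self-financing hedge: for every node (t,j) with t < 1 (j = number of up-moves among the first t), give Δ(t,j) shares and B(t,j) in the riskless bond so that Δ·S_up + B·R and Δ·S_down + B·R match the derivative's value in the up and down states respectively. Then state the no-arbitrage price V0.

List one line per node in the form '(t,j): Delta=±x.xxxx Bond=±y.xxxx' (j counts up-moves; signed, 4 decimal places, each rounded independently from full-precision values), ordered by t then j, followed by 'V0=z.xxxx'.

(0,0): Delta=0.1044 Bond=-1.1580
V0=1.1393

The replicating-portfolio and risk-neutral prices coincide; use p* = (1.23−0.62)/(1.36−0.62) = 0.8243 for the latter.
Terminal values V(1,·): V(1,0)=0.0000, V(1,1)=1.7000
(0,0): S=22.0000. Δ = (V_up−V_dn)/(S_up−S_dn) = (1.7000−0.0000)/(29.9200−13.6400) = 0.1044. V = [p*·1.7000 + (1−p*)·0.0000]/1.23 = 1.1393. B = V − Δ·S = -1.1580.
Root portfolio cost Δ·22+B reproduces V0=1.1393.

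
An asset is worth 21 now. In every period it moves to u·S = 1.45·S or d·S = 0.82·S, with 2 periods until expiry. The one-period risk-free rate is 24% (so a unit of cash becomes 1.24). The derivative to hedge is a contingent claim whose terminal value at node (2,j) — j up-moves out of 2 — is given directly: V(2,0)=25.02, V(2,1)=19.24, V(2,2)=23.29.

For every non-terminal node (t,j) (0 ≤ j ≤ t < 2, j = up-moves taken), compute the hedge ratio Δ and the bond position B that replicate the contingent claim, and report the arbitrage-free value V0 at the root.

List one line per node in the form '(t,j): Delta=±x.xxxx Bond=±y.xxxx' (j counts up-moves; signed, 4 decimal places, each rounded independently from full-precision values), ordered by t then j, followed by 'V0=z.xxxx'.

Since d<R<u, set p* = (R−d)/(u−d) = 0.6667; price each node as the discounted p*-expectation of its children.
Payoff layer (t=2): V(2,0)=25.0200, V(2,1)=19.2400, V(2,2)=23.2900
Node (1,0) S=17.2200: V=(p*·19.2400+(1−p*)·25.0200)/1.24=17.0699; Δ=(19.2400−25.0200)/(24.9690−14.1204)=-0.5328; B=V−Δ·S=26.2445
Node (1,1) S=30.4500: V=(p*·23.2900+(1−p*)·19.2400)/1.24=17.6935; Δ=(23.2900−19.2400)/(44.1525−24.9690)=0.2111; B=V−Δ·S=11.2650
Node (0,0) S=21.0000: V=(p*·17.6935+(1−p*)·17.0699)/1.24=14.1013; Δ=(17.6935−17.0699)/(30.4500−17.2200)=0.0471; B=V−Δ·S=13.1114
Self-financing check: at every node Δ·S+B equals the discounted successor values.

(0,0): Delta=0.0471 Bond=13.1114
(1,0): Delta=-0.5328 Bond=26.2445
(1,1): Delta=0.2111 Bond=11.2650
V0=14.1013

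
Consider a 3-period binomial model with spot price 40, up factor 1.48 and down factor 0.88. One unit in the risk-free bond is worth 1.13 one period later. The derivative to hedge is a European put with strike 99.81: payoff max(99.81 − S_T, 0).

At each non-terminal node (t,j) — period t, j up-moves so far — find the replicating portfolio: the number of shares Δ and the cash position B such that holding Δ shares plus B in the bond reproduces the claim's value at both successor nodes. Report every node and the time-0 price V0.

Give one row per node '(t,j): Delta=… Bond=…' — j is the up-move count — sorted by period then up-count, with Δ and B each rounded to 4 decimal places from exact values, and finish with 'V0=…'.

(0,0): Delta=-0.8308 Bond=63.9036
(1,0): Delta=-1.0000 Bond=78.1659
(1,1): Delta=-0.6900 Bond=63.8744
(2,0): Delta=-1.0000 Bond=88.3274
(2,1): Delta=-1.0000 Bond=88.3274
(2,2): Delta=-0.4320 Bond=49.5689
V0=30.6704

Under the risk-neutral measure, an up-move has probability p* = (R−d)/(u−d) = 0.4167 and values discount at R = 1.13.
Terminal payoffs: V(3,0)=72.5511, V(3,1)=53.9655, V(3,2)=22.7079, V(3,3)=0.0000
  t=2,j=0: stock 30.9760 → up 45.8445 (V=53.9655), down 27.2589 (V=72.5511). Price 57.3514; hedge Δ=-1.0000, bond B=88.3274.
  t=2,j=1: stock 52.0960 → up 77.1021 (V=22.7079), down 45.8445 (V=53.9655). Price 36.2314; hedge Δ=-1.0000, bond B=88.3274.
  t=2,j=2: stock 87.6160 → up 129.6717 (V=0.0000), down 77.1021 (V=22.7079). Price 11.7224; hedge Δ=-0.4320, bond B=49.5689.
  t=1,j=0: stock 35.2000 → up 52.0960 (V=36.2314), down 30.9760 (V=57.3514). Price 42.9659; hedge Δ=-1.0000, bond B=78.1659.
  t=1,j=1: stock 59.2000 → up 87.6160 (V=11.7224), down 52.0960 (V=36.2314). Price 23.0260; hedge Δ=-0.6900, bond B=63.8744.
  t=0,j=0: stock 40.0000 → up 59.2000 (V=23.0260), down 35.2000 (V=42.9659). Price 30.6704; hedge Δ=-0.8308, bond B=63.9036.
Self-financing check: at every node Δ·S+B equals the discounted successor values.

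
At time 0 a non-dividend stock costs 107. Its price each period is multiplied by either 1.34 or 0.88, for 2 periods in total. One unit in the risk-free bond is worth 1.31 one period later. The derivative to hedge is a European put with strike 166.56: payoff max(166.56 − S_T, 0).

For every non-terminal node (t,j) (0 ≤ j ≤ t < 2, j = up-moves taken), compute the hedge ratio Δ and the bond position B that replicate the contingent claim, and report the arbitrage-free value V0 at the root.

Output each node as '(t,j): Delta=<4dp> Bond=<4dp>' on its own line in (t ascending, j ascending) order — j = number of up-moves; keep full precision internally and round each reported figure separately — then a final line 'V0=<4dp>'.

(0,0): Delta=-0.6293 Bond=70.4126
(1,0): Delta=-1.0000 Bond=127.1450
(1,1): Delta=-0.6123 Bond=89.8054
V0=3.0768

Under the risk-neutral measure, an up-move has probability p* = (R−d)/(u−d) = 0.9348 and values discount at R = 1.31.
Terminal values V(2,·): V(2,0)=83.6992, V(2,1)=40.3856, V(2,2)=0.0000
  t=1,j=0: stock 94.1600 → up 126.1744 (V=40.3856), down 82.8608 (V=83.6992). Price 32.9850; hedge Δ=-1.0000, bond B=127.1450.
  t=1,j=1: stock 143.3800 → up 192.1292 (V=0.0000), down 126.1744 (V=40.3856). Price 2.0106; hedge Δ=-0.6123, bond B=89.8054.
  t=0,j=0: stock 107.0000 → up 143.3800 (V=2.0106), down 94.1600 (V=32.9850). Price 3.0768; hedge Δ=-0.6293, bond B=70.4126.
Each (Δ,B) replicates both successor values, so the strategy is self-financing and V0 is arbitrage-free.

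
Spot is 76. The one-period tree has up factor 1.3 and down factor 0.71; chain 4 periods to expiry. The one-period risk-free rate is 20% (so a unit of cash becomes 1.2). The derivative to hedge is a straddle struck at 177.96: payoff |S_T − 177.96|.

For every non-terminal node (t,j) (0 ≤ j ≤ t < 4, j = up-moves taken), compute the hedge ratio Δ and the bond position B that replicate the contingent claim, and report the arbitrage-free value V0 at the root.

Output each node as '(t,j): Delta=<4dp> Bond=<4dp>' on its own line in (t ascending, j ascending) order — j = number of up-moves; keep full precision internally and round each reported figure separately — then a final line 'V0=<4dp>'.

No-arbitrage ⇒ martingale measure with p* = (R−d)/(u−d) = 0.8305.
Payoff layer (t=4): V(4,0)=158.6471, V(4,1)=142.5984, V(4,2)=113.2134, V(4,3)=59.4099, V(4,4)=39.1036
(3,0): S=27.2012. Δ = (V_up−V_dn)/(S_up−S_dn) = (142.5984−158.6471)/(35.3616−19.3129) = -1.0000. V = [p*·142.5984 + (1−p*)·158.6471]/1.2 = 121.0988. B = V − Δ·S = 148.3000.
(3,1): S=49.8051. Δ = (V_up−V_dn)/(S_up−S_dn) = (113.2134−142.5984)/(64.7466−35.3616) = -1.0000. V = [p*·113.2134 + (1−p*)·142.5984]/1.2 = 98.4949. B = V − Δ·S = 148.3000.
(3,2): S=91.1924. Δ = (V_up−V_dn)/(S_up−S_dn) = (59.4099−113.2134)/(118.5501−64.7466) = -1.0000. V = [p*·59.4099 + (1−p*)·113.2134]/1.2 = 57.1076. B = V − Δ·S = 148.3000.
(3,3): S=166.9720. Δ = (V_up−V_dn)/(S_up−S_dn) = (39.1036−59.4099)/(217.0636−118.5501) = -0.2061. V = [p*·39.1036 + (1−p*)·59.4099]/1.2 = 35.4545. B = V − Δ·S = 69.8719.
(2,0): S=38.3116. Δ = (V_up−V_dn)/(S_up−S_dn) = (98.4949−121.0988)/(49.8051−27.2012) = -1.0000. V = [p*·98.4949 + (1−p*)·121.0988]/1.2 = 85.2717. B = V − Δ·S = 123.5833.
(2,1): S=70.1480. Δ = (V_up−V_dn)/(S_up−S_dn) = (57.1076−98.4949)/(91.1924−49.8051) = -1.0000. V = [p*·57.1076 + (1−p*)·98.4949]/1.2 = 53.4353. B = V − Δ·S = 123.5833.
(2,2): S=128.4400. Δ = (V_up−V_dn)/(S_up−S_dn) = (35.4545−57.1076)/(166.9720−91.1924) = -0.2857. V = [p*·35.4545 + (1−p*)·57.1076]/1.2 = 32.6037. B = V − Δ·S = 69.3040.
(1,0): S=53.9600. Δ = (V_up−V_dn)/(S_up−S_dn) = (53.4353−85.2717)/(70.1480−38.3116) = -1.0000. V = [p*·53.4353 + (1−p*)·85.2717]/1.2 = 49.0261. B = V − Δ·S = 102.9861.
(1,1): S=98.8000. Δ = (V_up−V_dn)/(S_up−S_dn) = (32.6037−53.4353)/(128.4400−70.1480) = -0.3574. V = [p*·32.6037 + (1−p*)·53.4353]/1.2 = 30.1121. B = V − Δ·S = 65.4199.
(0,0): S=76.0000. Δ = (V_up−V_dn)/(S_up−S_dn) = (30.1121−49.0261)/(98.8000−53.9600) = -0.4218. V = [p*·30.1121 + (1−p*)·49.0261]/1.2 = 27.7649. B = V − Δ·S = 59.8225.
Check: Δ(0,0)·S0 + B(0,0) = 27.7649 = V0.

(0,0): Delta=-0.4218 Bond=59.8225
(1,0): Delta=-1.0000 Bond=102.9861
(1,1): Delta=-0.3574 Bond=65.4199
(2,0): Delta=-1.0000 Bond=123.5833
(2,1): Delta=-1.0000 Bond=123.5833
(2,2): Delta=-0.2857 Bond=69.3040
(3,0): Delta=-1.0000 Bond=148.3000
(3,1): Delta=-1.0000 Bond=148.3000
(3,2): Delta=-1.0000 Bond=148.3000
(3,3): Delta=-0.2061 Bond=69.8719
V0=27.7649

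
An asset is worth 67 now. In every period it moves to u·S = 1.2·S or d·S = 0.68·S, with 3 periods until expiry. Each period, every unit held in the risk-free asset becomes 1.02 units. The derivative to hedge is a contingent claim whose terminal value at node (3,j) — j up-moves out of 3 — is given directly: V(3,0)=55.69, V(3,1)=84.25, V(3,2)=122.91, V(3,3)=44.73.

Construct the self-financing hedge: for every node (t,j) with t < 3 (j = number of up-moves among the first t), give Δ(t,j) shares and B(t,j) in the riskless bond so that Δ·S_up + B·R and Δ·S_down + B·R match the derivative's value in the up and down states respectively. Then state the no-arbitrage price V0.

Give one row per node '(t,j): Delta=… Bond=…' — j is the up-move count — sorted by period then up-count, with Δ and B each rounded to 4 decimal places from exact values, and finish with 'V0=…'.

Since d<R<u, set p* = (R−d)/(u−d) = 0.6538; price each node as the discounted p*-expectation of its children.
Terminal payoffs: V(3,0)=55.6900, V(3,1)=84.2500, V(3,2)=122.9100, V(3,3)=44.7300
(2,0): S=30.9808. Δ = (V_up−V_dn)/(S_up−S_dn) = (84.2500−55.6900)/(37.1770−21.0669) = 1.7728. V = [p*·84.2500 + (1−p*)·55.6900]/1.02 = 72.9057. B = V − Δ·S = 17.9827.
(2,1): S=54.6720. Δ = (V_up−V_dn)/(S_up−S_dn) = (122.9100−84.2500)/(65.6064−37.1770) = 1.3599. V = [p*·122.9100 + (1−p*)·84.2500]/1.02 = 107.3801. B = V − Δ·S = 33.0339.
(2,2): S=96.4800. Δ = (V_up−V_dn)/(S_up−S_dn) = (44.7300−122.9100)/(115.7760−65.6064) = -1.5583. V = [p*·44.7300 + (1−p*)·122.9100]/1.02 = 70.3846. B = V − Δ·S = 220.7308.
(1,0): S=45.5600. Δ = (V_up−V_dn)/(S_up−S_dn) = (107.3801−72.9057)/(54.6720−30.9808) = 1.4552. V = [p*·107.3801 + (1−p*)·72.9057]/1.02 = 93.5752. B = V − Δ·S = 27.2783.
(1,1): S=80.4000. Δ = (V_up−V_dn)/(S_up−S_dn) = (70.3846−107.3801)/(96.4800−54.6720) = -0.8849. V = [p*·70.3846 + (1−p*)·107.3801]/1.02 = 81.5596. B = V − Δ·S = 152.7047.
(0,0): S=67.0000. Δ = (V_up−V_dn)/(S_up−S_dn) = (81.5596−93.5752)/(80.4000−45.5600) = -0.3449. V = [p*·81.5596 + (1−p*)·93.5752]/1.02 = 84.0380. B = V − Δ·S = 107.1450.
Root portfolio cost Δ·67+B reproduces V0=84.0380.

(0,0): Delta=-0.3449 Bond=107.1450
(1,0): Delta=1.4552 Bond=27.2783
(1,1): Delta=-0.8849 Bond=152.7047
(2,0): Delta=1.7728 Bond=17.9827
(2,1): Delta=1.3599 Bond=33.0339
(2,2): Delta=-1.5583 Bond=220.7308
V0=84.0380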